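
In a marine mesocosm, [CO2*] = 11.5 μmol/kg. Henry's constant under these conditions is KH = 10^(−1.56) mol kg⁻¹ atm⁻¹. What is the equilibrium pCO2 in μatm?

pCO2 = 418 μatm

KH = 10^(−1.56) = 2.754×10^-2 mol kg⁻¹ atm⁻¹
pCO2 = [CO2*]/KH = 11.5×10^-6 / 2.754×10^-2 = 4.18×10^-4 atm = 418 μatm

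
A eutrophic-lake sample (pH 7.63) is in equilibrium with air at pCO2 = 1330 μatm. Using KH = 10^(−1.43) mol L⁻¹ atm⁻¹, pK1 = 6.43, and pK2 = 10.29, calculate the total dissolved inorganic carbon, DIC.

DIC = 0.834 mmol/L

[CO2*] = KH · pCO2 = 10^(−1.43) × 1330×10^-6 = 4.941×10^-5 mol/L
α₀ = 1/(1 + K1/[H⁺] + K1K2/[H⁺]²) = 1/(1 + 10^+1.20 + 10^-1.46) = 0.05923
DIC = [CO2*]/α₀ = 4.941×10^-5 / 0.05923 = 0.834 mmol/L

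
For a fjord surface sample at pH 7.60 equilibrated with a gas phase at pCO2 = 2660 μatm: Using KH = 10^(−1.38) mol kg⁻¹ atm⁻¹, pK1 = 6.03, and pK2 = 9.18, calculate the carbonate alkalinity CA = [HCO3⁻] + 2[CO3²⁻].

CA = 4.34 mmol/kg

[CO2*] = KH · pCO2 = 10^(−1.38) × 2660×10^-6 = 1.109×10^-4 mol/kg
α₀ = 1/(1 + K1/[H⁺] + K1K2/[H⁺]²) = 1/(1 + 10^+1.57 + 10^-0.01) = 0.02556
DIC = [CO2*]/α₀ = 1.109×10^-4 / 0.02556 = 4.339 mmol/kg
CA = (α₁ + 2α₂)·DIC = (0.9495 + 2×0.02497) × 4.339 = 4.34 mmol/kg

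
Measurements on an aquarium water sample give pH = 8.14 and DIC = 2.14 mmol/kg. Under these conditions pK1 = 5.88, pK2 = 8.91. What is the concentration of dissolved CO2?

α₀ = 1 / (1 + K1/[H⁺] + K1K2/[H⁺]²) = 1 / (1 + 10^+2.26 + 10^+1.49)
   = 1 / (1 + 181.97 + 30.903) = 1/213.87 = 0.004676
[CO2*] = α₀ × DIC = 0.004676 × 2.14 = 0.0100 mmol/kg = 10.0 μmol/kg

[CO2*] = 10.0 μmol/kg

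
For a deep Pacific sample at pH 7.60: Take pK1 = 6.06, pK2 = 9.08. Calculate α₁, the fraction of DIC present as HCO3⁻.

α₁ = 1 / (1 + [H⁺]/K1 + K2/[H⁺]) = 1 / (1 + 10^-1.54 + 10^-1.48)
   = 1 / (1 + 0.028840 + 0.033113) = 1/1.0620 = 0.9417

α₁ = 0.942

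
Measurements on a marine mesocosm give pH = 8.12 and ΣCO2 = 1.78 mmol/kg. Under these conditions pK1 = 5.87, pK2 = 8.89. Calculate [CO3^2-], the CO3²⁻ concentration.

[CO3²⁻] = 0.257 mmol/kg

α₂ = 1 / (1 + [H⁺]/K2 + [H⁺]²/(K1K2)) = 1 / (1 + 10^+0.77 + 10^-1.48)
   = 1 / (1 + 5.8884 + 0.033113) = 1/6.9215 = 0.1445
[CO3²⁻] = α₂ × DIC = 0.1445 × 1.78 = 0.257 mmol/kg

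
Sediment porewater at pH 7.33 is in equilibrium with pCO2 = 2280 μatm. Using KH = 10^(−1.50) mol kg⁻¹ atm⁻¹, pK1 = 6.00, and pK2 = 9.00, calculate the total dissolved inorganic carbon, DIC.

[CO2*] = KH · pCO2 = 10^(−1.50) × 2280×10^-6 = 7.210×10^-5 mol/kg
α₀ = 1/(1 + K1/[H⁺] + K1K2/[H⁺]²) = 1/(1 + 10^+1.33 + 10^-0.34) = 0.04379
DIC = [CO2*]/α₀ = 7.210×10^-5 / 0.04379 = 1.65 mmol/kg

DIC = 1.65 mmol/kg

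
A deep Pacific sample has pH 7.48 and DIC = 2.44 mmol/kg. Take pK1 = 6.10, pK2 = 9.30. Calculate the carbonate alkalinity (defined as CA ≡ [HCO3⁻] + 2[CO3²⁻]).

CA = 2.38 mmol/kg

CA = [HCO3⁻] + 2[CO3²⁻] = (α₁ + 2α₂)·DIC
At pH 7.48: [H⁺]/K1 = 10^-1.38 = 0.041687, K2/[H⁺] = 10^-1.82 = 0.015136
α₁ = 1/(1 + 0.041687 + 0.015136) = 1/1.0568 = 0.9462; α₂ = α₁·K2/[H⁺] = 0.01432
α₁ + 2α₂ = 0.9749
CA = 0.9749 × 2.44 = 2.38 mmol/kg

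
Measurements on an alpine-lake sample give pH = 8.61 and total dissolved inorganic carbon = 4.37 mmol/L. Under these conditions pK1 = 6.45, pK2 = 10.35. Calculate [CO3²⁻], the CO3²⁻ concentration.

α₂ = 1 / (1 + [H⁺]/K2 + [H⁺]²/(K1K2)) = 1 / (1 + 10^+1.74 + 10^-0.42)
   = 1 / (1 + 54.954 + 0.38019) = 1/56.334 = 0.01775
[CO3²⁻] = α₂ × DIC = 0.01775 × 4.37 = 0.0776 mmol/L

[CO3²⁻] = 0.0776 mmol/L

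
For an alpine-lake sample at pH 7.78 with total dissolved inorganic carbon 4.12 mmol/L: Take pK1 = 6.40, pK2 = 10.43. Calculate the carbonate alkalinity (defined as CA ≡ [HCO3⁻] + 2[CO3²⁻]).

CA = 3.96 mmol/L

CA = [HCO3⁻] + 2[CO3²⁻] = (α₁ + 2α₂)·DIC
At pH 7.78: [H⁺]/K1 = 10^-1.38 = 0.041687, K2/[H⁺] = 10^-2.65 = 0.0022387
α₁ = 1/(1 + 0.041687 + 0.0022387) = 1/1.0439 = 0.9579; α₂ = α₁·K2/[H⁺] = 0.002145
α₁ + 2α₂ = 0.9622
CA = 0.9622 × 4.12 = 3.96 mmol/L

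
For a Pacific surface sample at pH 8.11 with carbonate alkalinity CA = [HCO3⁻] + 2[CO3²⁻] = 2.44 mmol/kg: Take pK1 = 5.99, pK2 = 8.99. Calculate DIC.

CA = [HCO3⁻] + 2[CO3²⁻] = (α₁ + 2α₂)·DIC
At pH 8.11: [H⁺]/K1 = 10^-2.12 = 0.0075858, K2/[H⁺] = 10^-0.88 = 0.13183
α₁ = 1/(1 + 0.0075858 + 0.13183) = 1/1.1394 = 0.8776; α₂ = α₁·K2/[H⁺] = 0.1157
α₁ + 2α₂ = 1.1090
DIC = CA / (α₁ + 2α₂) = 2.44 / 1.1090 = 2.20 mmol/kg

DIC = 2.20 mmol/kg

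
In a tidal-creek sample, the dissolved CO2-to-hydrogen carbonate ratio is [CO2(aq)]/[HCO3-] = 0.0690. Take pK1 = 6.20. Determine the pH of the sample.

From K1 = [H⁺][HCO3-]/[CO2(aq)]:  pH = pK1 − log₁₀([CO2(aq)]/[HCO3-])
log₁₀(0.0690) = -1.161
pH = 6.20 − (-1.161) = 7.36

pH = 7.36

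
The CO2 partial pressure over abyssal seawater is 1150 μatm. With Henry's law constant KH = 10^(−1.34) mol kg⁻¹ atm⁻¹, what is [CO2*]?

[CO2*] = 52.6 μmol/kg

KH = 10^(−1.34) = 4.571×10^-2 mol kg⁻¹ atm⁻¹
[CO2*] = KH · pCO2 = 4.571×10^-2 × 1150×10^-6 atm = 5.26×10^-5 mol/kg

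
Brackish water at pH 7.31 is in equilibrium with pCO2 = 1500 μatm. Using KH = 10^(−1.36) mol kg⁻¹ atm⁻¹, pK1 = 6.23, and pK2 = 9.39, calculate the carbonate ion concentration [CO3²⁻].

[CO3²⁻] = 6.55 μmol/kg

[CO2*] = KH · pCO2 = 10^(−1.36) × 1500×10^-6 = 6.548×10^-5 mol/kg
α₀ = 1/(1 + K1/[H⁺] + K1K2/[H⁺]²) = 1/(1 + 10^+1.08 + 10^-1.00) = 0.07620
DIC = [CO2*]/α₀ = 6.548×10^-5 / 0.07620 = 0.8592 mmol/kg
[CO3²⁻] = α₂·DIC; α₂ = 0.007620, so [CO3²⁻] = 0.007620 × 0.8592 = 0.00655 mmol/kg = 6.55 μmol/kg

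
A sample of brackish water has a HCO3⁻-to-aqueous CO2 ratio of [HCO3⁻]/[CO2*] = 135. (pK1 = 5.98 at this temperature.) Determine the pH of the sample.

pH = 8.11

From K1 = [H⁺][HCO3⁻]/[CO2*]:  pH = pK1 + log₁₀([HCO3⁻]/[CO2*])
log₁₀(135) = +2.130
pH = 5.98 + (+2.130) = 8.11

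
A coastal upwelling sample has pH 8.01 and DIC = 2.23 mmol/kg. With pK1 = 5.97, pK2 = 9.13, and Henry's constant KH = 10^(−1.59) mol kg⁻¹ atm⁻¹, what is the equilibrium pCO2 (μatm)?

pCO2 = 729 μatm

α₀ = 1 / (1 + K1/[H⁺] + K1K2/[H⁺]²) = 1 / (1 + 10^+2.04 + 10^+0.92)
   = 1 / (1 + 109.65 + 8.3176) = 1/118.97 = 0.008406
[CO2*] = α₀ × DIC = 0.008406 × 2.23 = 0.01874 mmol/kg = 18.74 μmol/kg
pCO2 = [CO2*]/KH = 1.874×10^-5 / 2.570×10^-2 = 729 μatm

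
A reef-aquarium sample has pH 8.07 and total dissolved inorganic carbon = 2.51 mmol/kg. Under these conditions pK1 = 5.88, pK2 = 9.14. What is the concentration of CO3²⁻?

α₂ = 1 / (1 + [H⁺]/K2 + [H⁺]²/(K1K2)) = 1 / (1 + 10^+1.07 + 10^-1.12)
   = 1 / (1 + 11.749 + 0.075858) = 1/12.825 = 0.07797
[CO3²⁻] = α₂ × DIC = 0.07797 × 2.51 = 0.196 mmol/kg

[CO3²⁻] = 0.196 mmol/kg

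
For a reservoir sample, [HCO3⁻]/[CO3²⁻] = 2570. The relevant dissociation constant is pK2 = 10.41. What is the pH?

From K2 = [H⁺][CO3²⁻]/[HCO3⁻]:  pH = pK2 − log₁₀([HCO3⁻]/[CO3²⁻])
log₁₀(2570) = +3.410
pH = 10.41 − (+3.410) = 7.00

pH = 7.00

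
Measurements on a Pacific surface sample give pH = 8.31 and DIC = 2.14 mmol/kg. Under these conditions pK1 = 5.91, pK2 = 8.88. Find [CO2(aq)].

[CO2*] = 6.69 μmol/kg

α₀ = 1 / (1 + K1/[H⁺] + K1K2/[H⁺]²) = 1 / (1 + 10^+2.40 + 10^+1.83)
   = 1 / (1 + 251.19 + 67.608) = 1/319.80 = 0.003127
[CO2*] = α₀ × DIC = 0.003127 × 2.14 = 0.00669 mmol/kg = 6.69 μmol/kg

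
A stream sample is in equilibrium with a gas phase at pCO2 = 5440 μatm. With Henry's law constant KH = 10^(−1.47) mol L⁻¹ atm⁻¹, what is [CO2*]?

KH = 10^(−1.47) = 3.388×10^-2 mol L⁻¹ atm⁻¹
[CO2*] = KH · pCO2 = 3.388×10^-2 × 5440×10^-6 atm = 1.84×10^-4 mol/L

[CO2*] = 184 μmol/L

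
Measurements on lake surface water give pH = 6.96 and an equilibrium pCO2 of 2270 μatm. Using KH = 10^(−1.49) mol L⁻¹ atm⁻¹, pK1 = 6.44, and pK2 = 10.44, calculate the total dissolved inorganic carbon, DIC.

[CO2*] = KH · pCO2 = 10^(−1.49) × 2270×10^-6 = 7.346×10^-5 mol/L
α₀ = 1/(1 + K1/[H⁺] + K1K2/[H⁺]²) = 1/(1 + 10^+0.52 + 10^-2.96) = 0.2319
DIC = [CO2*]/α₀ = 7.346×10^-5 / 0.2319 = 0.317 mmol/L

DIC = 0.317 mmol/L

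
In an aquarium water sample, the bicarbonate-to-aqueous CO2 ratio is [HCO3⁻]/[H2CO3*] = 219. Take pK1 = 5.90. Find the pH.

From K1 = [H⁺][HCO3⁻]/[H2CO3*]:  pH = pK1 + log₁₀([HCO3⁻]/[H2CO3*])
log₁₀(219) = +2.340
pH = 5.90 + (+2.340) = 8.24

pH = 8.24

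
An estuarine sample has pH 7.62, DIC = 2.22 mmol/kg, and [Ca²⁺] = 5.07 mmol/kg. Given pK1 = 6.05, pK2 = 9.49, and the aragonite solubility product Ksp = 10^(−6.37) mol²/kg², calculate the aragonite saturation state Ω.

Ω = 0.342

α₂ = 1 / (1 + [H⁺]/K2 + [H⁺]²/(K1K2)) = 1 / (1 + 10^+1.87 + 10^+0.30)
   = 1 / (1 + 74.131 + 1.9953) = 1/77.126 = 0.01297
[CO3²⁻] = α₂ × DIC = 0.01297 × 2.22 = 0.02878 mmol/kg
Ksp = 10^(−6.37) = 4.266×10^-7
Ω = [Ca²⁺][CO3²⁻]/Ksp = (5.07×10^-3)(2.878×10^-5) / 4.266×10^-7 = 0.342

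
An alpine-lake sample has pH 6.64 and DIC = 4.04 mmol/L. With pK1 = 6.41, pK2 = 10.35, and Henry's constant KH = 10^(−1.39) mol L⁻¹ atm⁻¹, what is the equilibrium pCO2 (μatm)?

pCO2 = 3.67×10^4 μatm

α₀ = 1 / (1 + K1/[H⁺] + K1K2/[H⁺]²) = 1 / (1 + 10^+0.23 + 10^-3.48)
   = 1 / (1 + 1.6982 + 0.00033113) = 1/2.6986 = 0.3706
[CO2*] = α₀ × DIC = 0.3706 × 4.04 = 1.497 mmol/L
pCO2 = [CO2*]/KH = 1.497×10^-3 / 4.074×10^-2 = 3.67×10^4 μatm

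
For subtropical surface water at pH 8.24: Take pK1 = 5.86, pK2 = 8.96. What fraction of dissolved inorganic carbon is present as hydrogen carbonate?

α₁ = 0.837

α₁ = 1 / (1 + [H⁺]/K1 + K2/[H⁺]) = 1 / (1 + 10^-2.38 + 10^-0.72)
   = 1 / (1 + 0.0041687 + 0.19055) = 1/1.1947 = 0.8370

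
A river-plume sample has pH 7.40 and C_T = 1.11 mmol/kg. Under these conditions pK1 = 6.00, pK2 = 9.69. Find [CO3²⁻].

α₂ = 1 / (1 + [H⁺]/K2 + [H⁺]²/(K1K2)) = 1 / (1 + 10^+2.29 + 10^+0.89)
   = 1 / (1 + 194.98 + 7.7625) = 1/203.75 = 0.004908
[CO3²⁻] = α₂ × DIC = 0.004908 × 1.11 = 0.00545 mmol/kg = 5.45 μmol/kg

[CO3²⁻] = 5.45 μmol/kg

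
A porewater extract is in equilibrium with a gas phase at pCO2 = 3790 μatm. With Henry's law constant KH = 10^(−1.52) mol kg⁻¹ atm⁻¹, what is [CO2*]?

[CO2*] = 114 μmol/kg

KH = 10^(−1.52) = 3.020×10^-2 mol kg⁻¹ atm⁻¹
[CO2*] = KH · pCO2 = 3.020×10^-2 × 3790×10^-6 atm = 1.14×10^-4 mol/kg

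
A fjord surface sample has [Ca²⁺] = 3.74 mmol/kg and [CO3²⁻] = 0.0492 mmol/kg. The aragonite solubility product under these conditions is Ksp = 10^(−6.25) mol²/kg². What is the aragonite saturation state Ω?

Ω = 0.327

Ksp = 10^(−6.25) = 5.623×10^-7
Ω = [Ca²⁺][CO3²⁻]/Ksp = (3.74×10^-3)(0.0492×10^-3) / 5.623×10^-7 = 0.327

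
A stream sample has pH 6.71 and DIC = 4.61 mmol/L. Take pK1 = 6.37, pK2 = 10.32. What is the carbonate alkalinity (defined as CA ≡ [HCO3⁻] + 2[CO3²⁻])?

CA = 3.16 mmol/L

CA = [HCO3⁻] + 2[CO3²⁻] = (α₁ + 2α₂)·DIC
At pH 6.71: [H⁺]/K1 = 10^-0.34 = 0.45709, K2/[H⁺] = 10^-3.61 = 0.00024547
α₁ = 1/(1 + 0.45709 + 0.00024547) = 1/1.4573 = 0.6862; α₂ = α₁·K2/[H⁺] = 0.0001684
α₁ + 2α₂ = 0.6865
CA = 0.6865 × 4.61 = 3.16 mmol/L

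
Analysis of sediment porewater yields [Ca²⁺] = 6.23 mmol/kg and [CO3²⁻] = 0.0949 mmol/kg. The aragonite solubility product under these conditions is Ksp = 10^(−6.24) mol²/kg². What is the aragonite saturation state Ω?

Ksp = 10^(−6.24) = 5.754×10^-7
Ω = [Ca²⁺][CO3²⁻]/Ksp = (6.23×10^-3)(0.0949×10^-3) / 5.754×10^-7 = 1.03

Ω = 1.03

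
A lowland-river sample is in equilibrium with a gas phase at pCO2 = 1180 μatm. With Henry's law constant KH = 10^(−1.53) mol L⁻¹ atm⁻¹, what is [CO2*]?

[CO2*] = 34.8 μmol/L

KH = 10^(−1.53) = 2.951×10^-2 mol L⁻¹ atm⁻¹
[CO2*] = KH · pCO2 = 2.951×10^-2 × 1180×10^-6 atm = 3.48×10^-5 mol/L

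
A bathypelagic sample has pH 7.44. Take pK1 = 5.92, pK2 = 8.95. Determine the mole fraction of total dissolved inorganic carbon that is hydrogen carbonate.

α₁ = 0.942

α₁ = 1 / (1 + [H⁺]/K1 + K2/[H⁺]) = 1 / (1 + 10^-1.52 + 10^-1.51)
   = 1 / (1 + 0.030200 + 0.030903) = 1/1.0611 = 0.9424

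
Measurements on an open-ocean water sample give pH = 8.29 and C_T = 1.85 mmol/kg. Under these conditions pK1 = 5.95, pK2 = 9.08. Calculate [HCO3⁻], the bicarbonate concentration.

α₁ = 1 / (1 + [H⁺]/K1 + K2/[H⁺]) = 1 / (1 + 10^-2.34 + 10^-0.79)
   = 1 / (1 + 0.0045709 + 0.16218) = 1/1.1668 = 0.8571
[HCO3⁻] = α₁ × DIC = 0.8571 × 1.85 = 1.59 mmol/kg

[HCO3⁻] = 1.59 mmol/kg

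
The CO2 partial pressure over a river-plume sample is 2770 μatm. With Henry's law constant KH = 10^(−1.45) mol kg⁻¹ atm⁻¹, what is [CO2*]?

KH = 10^(−1.45) = 3.548×10^-2 mol kg⁻¹ atm⁻¹
[CO2*] = KH · pCO2 = 3.548×10^-2 × 2770×10^-6 atm = 9.83×10^-5 mol/kg

[CO2*] = 98.3 μmol/kg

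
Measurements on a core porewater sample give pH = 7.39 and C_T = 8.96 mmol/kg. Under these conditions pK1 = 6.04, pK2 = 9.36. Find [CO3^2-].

α₂ = 1 / (1 + [H⁺]/K2 + [H⁺]²/(K1K2)) = 1 / (1 + 10^+1.97 + 10^+0.62)
   = 1 / (1 + 93.325 + 4.1687) = 1/98.494 = 0.01015
[CO3²⁻] = α₂ × DIC = 0.01015 × 8.96 = 0.0910 mmol/kg

[CO3²⁻] = 0.0910 mmol/kg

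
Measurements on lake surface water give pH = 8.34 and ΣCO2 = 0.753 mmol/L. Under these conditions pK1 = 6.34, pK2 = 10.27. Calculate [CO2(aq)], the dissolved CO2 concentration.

[CO2*] = 7.37 μmol/L

α₀ = 1 / (1 + K1/[H⁺] + K1K2/[H⁺]²) = 1 / (1 + 10^+2.00 + 10^+0.07)
   = 1 / (1 + 100.00 + 1.1749) = 1/102.17 = 0.009787
[CO2*] = α₀ × DIC = 0.009787 × 0.753 = 0.00737 mmol/L = 7.37 μmol/L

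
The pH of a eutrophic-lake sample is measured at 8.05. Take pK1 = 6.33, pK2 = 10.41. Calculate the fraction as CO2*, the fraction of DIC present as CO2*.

α₀ = 0.0186

α₀ = 1 / (1 + K1/[H⁺] + K1K2/[H⁺]²) = 1 / (1 + 10^+1.72 + 10^-0.64)
   = 1 / (1 + 52.481 + 0.22909) = 1/53.710 = 0.01862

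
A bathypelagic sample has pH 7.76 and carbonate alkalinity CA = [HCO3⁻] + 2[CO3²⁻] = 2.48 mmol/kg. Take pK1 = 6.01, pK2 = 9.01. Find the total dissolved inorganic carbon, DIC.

CA = [HCO3⁻] + 2[CO3²⁻] = (α₁ + 2α₂)·DIC
At pH 7.76: [H⁺]/K1 = 10^-1.75 = 0.017783, K2/[H⁺] = 10^-1.25 = 0.056234
α₁ = 1/(1 + 0.017783 + 0.056234) = 1/1.0740 = 0.9311; α₂ = α₁·K2/[H⁺] = 0.05236
α₁ + 2α₂ = 1.0358
DIC = CA / (α₁ + 2α₂) = 2.48 / 1.0358 = 2.39 mmol/kg

DIC = 2.39 mmol/kg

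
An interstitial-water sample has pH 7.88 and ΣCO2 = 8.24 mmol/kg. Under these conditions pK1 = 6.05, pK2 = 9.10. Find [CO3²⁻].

[CO3²⁻] = 0.462 mmol/kg

α₂ = 1 / (1 + [H⁺]/K2 + [H⁺]²/(K1K2)) = 1 / (1 + 10^+1.22 + 10^-0.61)
   = 1 / (1 + 16.596 + 0.24547) = 1/17.841 = 0.05605
[CO3²⁻] = α₂ × DIC = 0.05605 × 8.24 = 0.462 mmol/kg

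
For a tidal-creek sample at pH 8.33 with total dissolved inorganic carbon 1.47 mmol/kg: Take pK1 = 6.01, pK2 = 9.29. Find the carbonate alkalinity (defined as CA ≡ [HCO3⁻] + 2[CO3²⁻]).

CA = [HCO3⁻] + 2[CO3²⁻] = (α₁ + 2α₂)·DIC
At pH 8.33: [H⁺]/K1 = 10^-2.32 = 0.0047863, K2/[H⁺] = 10^-0.96 = 0.10965
α₁ = 1/(1 + 0.0047863 + 0.10965) = 1/1.1144 = 0.8973; α₂ = α₁·K2/[H⁺] = 0.09839
α₁ + 2α₂ = 1.0941
CA = 1.0941 × 1.47 = 1.61 mmol/kg

CA = 1.61 mmol/kg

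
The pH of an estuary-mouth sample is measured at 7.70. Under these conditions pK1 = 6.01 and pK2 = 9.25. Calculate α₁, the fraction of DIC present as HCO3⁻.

α₁ = 1 / (1 + [H⁺]/K1 + K2/[H⁺]) = 1 / (1 + 10^-1.69 + 10^-1.55)
   = 1 / (1 + 0.020417 + 0.028184) = 1/1.0486 = 0.9537

α₁ = 0.954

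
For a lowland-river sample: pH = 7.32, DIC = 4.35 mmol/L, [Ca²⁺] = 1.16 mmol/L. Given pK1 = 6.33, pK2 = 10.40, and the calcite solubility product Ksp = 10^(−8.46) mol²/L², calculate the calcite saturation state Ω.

Ω = 1.10

α₂ = 1 / (1 + [H⁺]/K2 + [H⁺]²/(K1K2)) = 1 / (1 + 10^+3.08 + 10^+2.09)
   = 1 / (1 + 1202.3 + 123.03) = 1/1326.3 = 0.0007540
[CO3²⁻] = α₂ × DIC = 0.0007540 × 4.35 = 0.003280 mmol/L = 3.280 μmol/L
Ksp = 10^(−8.46) = 3.467×10^-9
Ω = [Ca²⁺][CO3²⁻]/Ksp = (1.16×10^-3)(3.280×10^-6) / 3.467×10^-9 = 1.10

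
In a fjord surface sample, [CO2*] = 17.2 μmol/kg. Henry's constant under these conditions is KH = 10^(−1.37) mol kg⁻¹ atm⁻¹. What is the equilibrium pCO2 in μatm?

KH = 10^(−1.37) = 4.266×10^-2 mol kg⁻¹ atm⁻¹
pCO2 = [CO2*]/KH = 17.2×10^-6 / 4.266×10^-2 = 4.03×10^-4 atm = 403 μatm

pCO2 = 403 μatm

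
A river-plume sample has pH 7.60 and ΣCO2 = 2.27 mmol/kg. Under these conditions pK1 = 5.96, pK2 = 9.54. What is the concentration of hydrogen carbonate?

[HCO3⁻] = 2.19 mmol/kg

α₁ = 1 / (1 + [H⁺]/K1 + K2/[H⁺]) = 1 / (1 + 10^-1.64 + 10^-1.94)
   = 1 / (1 + 0.022909 + 0.011482) = 1/1.0344 = 0.9668
[HCO3⁻] = α₁ × DIC = 0.9668 × 2.27 = 2.19 mmol/kg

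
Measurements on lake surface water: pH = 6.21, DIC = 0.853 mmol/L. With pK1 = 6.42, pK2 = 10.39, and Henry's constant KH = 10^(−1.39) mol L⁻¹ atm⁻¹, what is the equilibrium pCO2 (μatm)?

pCO2 = 1.30×10^4 μatm

α₀ = 1 / (1 + K1/[H⁺] + K1K2/[H⁺]²) = 1 / (1 + 10^-0.21 + 10^-4.39)
   = 1 / (1 + 0.61660 + 4.0738×10^-5) = 1/1.6166 = 0.6186
[CO2*] = α₀ × DIC = 0.6186 × 0.853 = 0.5276 mmol/L
pCO2 = [CO2*]/KH = 5.276×10^-4 / 4.074×10^-2 = 1.30×10^4 μatm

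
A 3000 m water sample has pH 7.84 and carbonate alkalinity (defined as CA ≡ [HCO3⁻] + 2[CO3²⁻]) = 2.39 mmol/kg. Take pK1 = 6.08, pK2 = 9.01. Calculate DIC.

CA = [HCO3⁻] + 2[CO3²⁻] = (α₁ + 2α₂)·DIC
At pH 7.84: [H⁺]/K1 = 10^-1.76 = 0.017378, K2/[H⁺] = 10^-1.17 = 0.067608
α₁ = 1/(1 + 0.017378 + 0.067608) = 1/1.0850 = 0.9217; α₂ = α₁·K2/[H⁺] = 0.06231
α₁ + 2α₂ = 1.0463
DIC = CA / (α₁ + 2α₂) = 2.39 / 1.0463 = 2.28 mmol/kg

DIC = 2.28 mmol/kg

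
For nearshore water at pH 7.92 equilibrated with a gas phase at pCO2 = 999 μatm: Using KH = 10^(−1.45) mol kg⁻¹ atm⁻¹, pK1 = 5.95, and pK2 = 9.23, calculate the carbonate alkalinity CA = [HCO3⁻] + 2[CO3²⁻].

CA = 3.63 mmol/kg

[CO2*] = KH · pCO2 = 10^(−1.45) × 999×10^-6 = 3.545×10^-5 mol/kg
α₀ = 1/(1 + K1/[H⁺] + K1K2/[H⁺]²) = 1/(1 + 10^+1.97 + 10^+0.66) = 0.01011
DIC = [CO2*]/α₀ = 3.545×10^-5 / 0.01011 = 3.505 mmol/kg
CA = (α₁ + 2α₂)·DIC = (0.9437 + 2×0.04622) × 3.505 = 3.63 mmol/kg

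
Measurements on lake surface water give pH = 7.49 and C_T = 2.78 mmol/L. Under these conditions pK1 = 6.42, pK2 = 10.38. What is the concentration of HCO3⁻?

α₁ = 1 / (1 + [H⁺]/K1 + K2/[H⁺]) = 1 / (1 + 10^-1.07 + 10^-2.89)
   = 1 / (1 + 0.085114 + 0.0012882) = 1/1.0864 = 0.9205
[HCO3⁻] = α₁ × DIC = 0.9205 × 2.78 = 2.56 mmol/L

[HCO3⁻] = 2.56 mmol/L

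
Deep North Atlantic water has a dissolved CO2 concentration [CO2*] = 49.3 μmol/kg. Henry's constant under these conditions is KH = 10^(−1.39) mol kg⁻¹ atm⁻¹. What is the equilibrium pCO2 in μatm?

KH = 10^(−1.39) = 4.074×10^-2 mol kg⁻¹ atm⁻¹
pCO2 = [CO2*]/KH = 49.3×10^-6 / 4.074×10^-2 = 1.21×10^-3 atm = 1210 μatm

pCO2 = 1210 μatm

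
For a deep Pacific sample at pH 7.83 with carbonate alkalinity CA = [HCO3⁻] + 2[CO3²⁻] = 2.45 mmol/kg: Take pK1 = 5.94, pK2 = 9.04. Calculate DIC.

CA = [HCO3⁻] + 2[CO3²⁻] = (α₁ + 2α₂)·DIC
At pH 7.83: [H⁺]/K1 = 10^-1.89 = 0.012882, K2/[H⁺] = 10^-1.21 = 0.061660
α₁ = 1/(1 + 0.012882 + 0.061660) = 1/1.0745 = 0.9306; α₂ = α₁·K2/[H⁺] = 0.05738
α₁ + 2α₂ = 1.0454
DIC = CA / (α₁ + 2α₂) = 2.45 / 1.0454 = 2.34 mmol/kg

DIC = 2.34 mmol/kg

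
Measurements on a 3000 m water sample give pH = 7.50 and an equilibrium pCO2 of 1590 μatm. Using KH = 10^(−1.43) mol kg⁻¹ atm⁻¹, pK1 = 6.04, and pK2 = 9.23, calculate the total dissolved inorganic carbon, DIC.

[CO2*] = KH · pCO2 = 10^(−1.43) × 1590×10^-6 = 5.907×10^-5 mol/kg
α₀ = 1/(1 + K1/[H⁺] + K1K2/[H⁺]²) = 1/(1 + 10^+1.46 + 10^-0.27) = 0.03292
DIC = [CO2*]/α₀ = 5.907×10^-5 / 0.03292 = 1.79 mmol/kg

DIC = 1.79 mmol/kg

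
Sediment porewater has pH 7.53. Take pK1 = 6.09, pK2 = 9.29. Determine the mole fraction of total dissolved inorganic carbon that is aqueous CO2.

α₀ = 0.0345

α₀ = 1 / (1 + K1/[H⁺] + K1K2/[H⁺]²) = 1 / (1 + 10^+1.44 + 10^-0.32)
   = 1 / (1 + 27.542 + 0.47863) = 1/29.021 = 0.03446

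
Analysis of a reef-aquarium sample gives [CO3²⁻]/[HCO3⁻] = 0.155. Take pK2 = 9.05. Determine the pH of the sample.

From K2 = [H⁺][CO3²⁻]/[HCO3⁻]:  pH = pK2 + log₁₀([CO3²⁻]/[HCO3⁻])
log₁₀(0.155) = -0.810
pH = 9.05 + (-0.810) = 8.24

pH = 8.24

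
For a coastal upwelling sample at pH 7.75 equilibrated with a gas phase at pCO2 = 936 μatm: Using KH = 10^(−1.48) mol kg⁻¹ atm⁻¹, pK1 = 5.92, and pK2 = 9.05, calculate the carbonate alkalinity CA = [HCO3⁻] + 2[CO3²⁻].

[CO2*] = KH · pCO2 = 10^(−1.48) × 936×10^-6 = 3.099×10^-5 mol/kg
α₀ = 1/(1 + K1/[H⁺] + K1K2/[H⁺]²) = 1/(1 + 10^+1.83 + 10^+0.53) = 0.01389
DIC = [CO2*]/α₀ = 3.099×10^-5 / 0.01389 = 2.231 mmol/kg
CA = (α₁ + 2α₂)·DIC = (0.9390 + 2×0.04706) × 2.231 = 2.31 mmol/kg

CA = 2.31 mmol/kg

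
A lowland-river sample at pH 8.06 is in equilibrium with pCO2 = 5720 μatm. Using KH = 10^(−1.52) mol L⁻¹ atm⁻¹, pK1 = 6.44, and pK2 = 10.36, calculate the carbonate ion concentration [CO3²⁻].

[CO3²⁻] = 0.0361 mmol/L

[CO2*] = KH · pCO2 = 10^(−1.52) × 5720×10^-6 = 1.727×10^-4 mol/L
α₀ = 1/(1 + K1/[H⁺] + K1K2/[H⁺]²) = 1/(1 + 10^+1.62 + 10^-0.68) = 0.02331
DIC = [CO2*]/α₀ = 1.727×10^-4 / 0.02331 = 7.410 mmol/L
[CO3²⁻] = α₂·DIC; α₂ = 0.004871, so [CO3²⁻] = 0.004871 × 7.410 = 0.0361 mmol/L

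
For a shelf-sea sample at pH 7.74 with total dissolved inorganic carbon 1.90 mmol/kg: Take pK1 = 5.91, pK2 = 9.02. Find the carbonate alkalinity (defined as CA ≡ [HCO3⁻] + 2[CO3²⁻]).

CA = [HCO3⁻] + 2[CO3²⁻] = (α₁ + 2α₂)·DIC
At pH 7.74: [H⁺]/K1 = 10^-1.83 = 0.014791, K2/[H⁺] = 10^-1.28 = 0.052481
α₁ = 1/(1 + 0.014791 + 0.052481) = 1/1.0673 = 0.9370; α₂ = α₁·K2/[H⁺] = 0.04917
α₁ + 2α₂ = 1.0353
CA = 1.0353 × 1.90 = 1.97 mmol/kg

CA = 1.97 mmol/kg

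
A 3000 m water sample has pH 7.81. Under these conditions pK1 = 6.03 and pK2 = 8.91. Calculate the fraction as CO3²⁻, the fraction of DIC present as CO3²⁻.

α₂ = 0.0725

α₂ = 1 / (1 + [H⁺]/K2 + [H⁺]²/(K1K2)) = 1 / (1 + 10^+1.10 + 10^-0.68)
   = 1 / (1 + 12.589 + 0.20893) = 1/13.798 = 0.07247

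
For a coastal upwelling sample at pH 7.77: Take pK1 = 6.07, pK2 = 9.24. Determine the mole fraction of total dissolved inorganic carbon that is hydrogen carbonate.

α₁ = 1 / (1 + [H⁺]/K1 + K2/[H⁺]) = 1 / (1 + 10^-1.70 + 10^-1.47)
   = 1 / (1 + 0.019953 + 0.033884) = 1/1.0538 = 0.9489

α₁ = 0.949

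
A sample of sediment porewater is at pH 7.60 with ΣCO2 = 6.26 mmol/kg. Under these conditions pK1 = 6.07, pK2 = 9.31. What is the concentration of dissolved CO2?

α₀ = 1 / (1 + K1/[H⁺] + K1K2/[H⁺]²) = 1 / (1 + 10^+1.53 + 10^-0.18)
   = 1 / (1 + 33.884 + 0.66069) = 1/35.545 = 0.02813
[CO2*] = α₀ × DIC = 0.02813 × 6.26 = 0.176 mmol/kg

[CO2*] = 0.176 mmol/kg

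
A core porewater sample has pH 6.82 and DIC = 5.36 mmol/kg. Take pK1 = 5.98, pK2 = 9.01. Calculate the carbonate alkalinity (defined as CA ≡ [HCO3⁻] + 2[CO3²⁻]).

CA = [HCO3⁻] + 2[CO3²⁻] = (α₁ + 2α₂)·DIC
At pH 6.82: [H⁺]/K1 = 10^-0.84 = 0.14454, K2/[H⁺] = 10^-2.19 = 0.0064565
α₁ = 1/(1 + 0.14454 + 0.0064565) = 1/1.1510 = 0.8688; α₂ = α₁·K2/[H⁺] = 0.005610
α₁ + 2α₂ = 0.8800
CA = 0.8800 × 5.36 = 4.72 mmol/kg

CA = 4.72 mmol/kg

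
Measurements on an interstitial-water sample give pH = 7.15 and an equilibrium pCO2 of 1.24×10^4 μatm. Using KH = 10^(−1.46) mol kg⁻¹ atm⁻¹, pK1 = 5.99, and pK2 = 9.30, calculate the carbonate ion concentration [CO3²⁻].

[CO3²⁻] = 0.0440 mmol/kg

[CO2*] = KH · pCO2 = 10^(−1.46) × 1.24×10^4×10^-6 = 4.300×10^-4 mol/kg
α₀ = 1/(1 + K1/[H⁺] + K1K2/[H⁺]²) = 1/(1 + 10^+1.16 + 10^-0.99) = 0.06428
DIC = [CO2*]/α₀ = 4.300×10^-4 / 0.06428 = 6.689 mmol/kg
[CO3²⁻] = α₂·DIC; α₂ = 0.006578, so [CO3²⁻] = 0.006578 × 6.689 = 0.0440 mmol/kg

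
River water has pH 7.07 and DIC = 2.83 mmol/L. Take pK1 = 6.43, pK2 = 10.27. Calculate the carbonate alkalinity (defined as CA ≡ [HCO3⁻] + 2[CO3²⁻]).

CA = 2.30 mmol/L

CA = [HCO3⁻] + 2[CO3²⁻] = (α₁ + 2α₂)·DIC
At pH 7.07: [H⁺]/K1 = 10^-0.64 = 0.22909, K2/[H⁺] = 10^-3.20 = 0.00063096
α₁ = 1/(1 + 0.22909 + 0.00063096) = 1/1.2297 = 0.8132; α₂ = α₁·K2/[H⁺] = 0.0005131
α₁ + 2α₂ = 0.8142
CA = 0.8142 × 2.83 = 2.30 mmol/L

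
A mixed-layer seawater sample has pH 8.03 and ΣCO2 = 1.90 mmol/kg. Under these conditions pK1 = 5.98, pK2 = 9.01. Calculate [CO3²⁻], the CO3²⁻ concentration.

α₂ = 1 / (1 + [H⁺]/K2 + [H⁺]²/(K1K2)) = 1 / (1 + 10^+0.98 + 10^-1.07)
   = 1 / (1 + 9.5499 + 0.085114) = 1/10.635 = 0.09403
[CO3²⁻] = α₂ × DIC = 0.09403 × 1.90 = 0.179 mmol/kg

[CO3²⁻] = 0.179 mmol/kg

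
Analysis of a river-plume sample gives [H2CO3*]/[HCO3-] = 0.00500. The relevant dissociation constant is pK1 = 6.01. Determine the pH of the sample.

pH = 8.31

From K1 = [H⁺][HCO3-]/[H2CO3*]:  pH = pK1 − log₁₀([H2CO3*]/[HCO3-])
log₁₀(0.00500) = -2.301
pH = 6.01 − (-2.301) = 8.31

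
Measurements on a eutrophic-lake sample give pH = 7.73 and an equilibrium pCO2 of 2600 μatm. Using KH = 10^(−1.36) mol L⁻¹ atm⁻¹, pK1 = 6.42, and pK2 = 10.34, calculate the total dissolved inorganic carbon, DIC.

DIC = 2.44 mmol/L

[CO2*] = KH · pCO2 = 10^(−1.36) × 2600×10^-6 = 1.135×10^-4 mol/L
α₀ = 1/(1 + K1/[H⁺] + K1K2/[H⁺]²) = 1/(1 + 10^+1.31 + 10^-1.30) = 0.04658
DIC = [CO2*]/α₀ = 1.135×10^-4 / 0.04658 = 2.44 mmol/L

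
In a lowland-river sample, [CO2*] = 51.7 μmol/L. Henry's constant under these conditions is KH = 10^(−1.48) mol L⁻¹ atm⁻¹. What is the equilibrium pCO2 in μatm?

KH = 10^(−1.48) = 3.311×10^-2 mol L⁻¹ atm⁻¹
pCO2 = [CO2*]/KH = 51.7×10^-6 / 3.311×10^-2 = 1.56×10^-3 atm = 1560 μatm

pCO2 = 1560 μatm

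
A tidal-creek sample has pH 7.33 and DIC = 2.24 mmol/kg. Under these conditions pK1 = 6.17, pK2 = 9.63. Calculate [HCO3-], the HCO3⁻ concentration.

[HCO3⁻] = 2.09 mmol/kg

α₁ = 1 / (1 + [H⁺]/K1 + K2/[H⁺]) = 1 / (1 + 10^-1.16 + 10^-2.30)
   = 1 / (1 + 0.069183 + 0.0050119) = 1/1.0742 = 0.9309
[HCO3⁻] = α₁ × DIC = 0.9309 × 2.24 = 2.09 mmol/kg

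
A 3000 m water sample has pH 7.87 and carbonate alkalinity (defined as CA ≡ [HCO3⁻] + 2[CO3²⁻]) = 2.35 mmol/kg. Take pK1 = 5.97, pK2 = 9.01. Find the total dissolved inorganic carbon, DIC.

CA = [HCO3⁻] + 2[CO3²⁻] = (α₁ + 2α₂)·DIC
At pH 7.87: [H⁺]/K1 = 10^-1.90 = 0.012589, K2/[H⁺] = 10^-1.14 = 0.072444
α₁ = 1/(1 + 0.012589 + 0.072444) = 1/1.0850 = 0.9216; α₂ = α₁·K2/[H⁺] = 0.06677
α₁ + 2α₂ = 1.0552
DIC = CA / (α₁ + 2α₂) = 2.35 / 1.0552 = 2.23 mmol/kg

DIC = 2.23 mmol/kg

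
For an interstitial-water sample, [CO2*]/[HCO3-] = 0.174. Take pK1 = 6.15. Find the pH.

pH = 6.91

From K1 = [H⁺][HCO3-]/[CO2*]:  pH = pK1 − log₁₀([CO2*]/[HCO3-])
log₁₀(0.174) = -0.759
pH = 6.15 − (-0.759) = 6.91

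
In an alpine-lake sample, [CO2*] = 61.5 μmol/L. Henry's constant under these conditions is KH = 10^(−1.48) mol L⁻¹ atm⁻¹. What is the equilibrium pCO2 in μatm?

pCO2 = 1860 μatm

KH = 10^(−1.48) = 3.311×10^-2 mol L⁻¹ atm⁻¹
pCO2 = [CO2*]/KH = 61.5×10^-6 / 3.311×10^-2 = 1.86×10^-3 atm = 1860 μatm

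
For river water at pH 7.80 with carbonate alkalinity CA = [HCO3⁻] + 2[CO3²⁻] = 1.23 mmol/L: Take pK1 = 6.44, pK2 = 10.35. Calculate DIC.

CA = [HCO3⁻] + 2[CO3²⁻] = (α₁ + 2α₂)·DIC
At pH 7.80: [H⁺]/K1 = 10^-1.36 = 0.043652, K2/[H⁺] = 10^-2.55 = 0.0028184
α₁ = 1/(1 + 0.043652 + 0.0028184) = 1/1.0465 = 0.9556; α₂ = α₁·K2/[H⁺] = 0.002693
α₁ + 2α₂ = 0.9610
DIC = CA / (α₁ + 2α₂) = 1.23 / 0.9610 = 1.28 mmol/L

DIC = 1.28 mmol/L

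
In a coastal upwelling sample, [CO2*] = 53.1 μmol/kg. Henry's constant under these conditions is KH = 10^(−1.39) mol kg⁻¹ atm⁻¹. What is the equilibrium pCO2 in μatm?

pCO2 = 1300 μatm

KH = 10^(−1.39) = 4.074×10^-2 mol kg⁻¹ atm⁻¹
pCO2 = [CO2*]/KH = 53.1×10^-6 / 4.074×10^-2 = 1.30×10^-3 atm = 1300 μatm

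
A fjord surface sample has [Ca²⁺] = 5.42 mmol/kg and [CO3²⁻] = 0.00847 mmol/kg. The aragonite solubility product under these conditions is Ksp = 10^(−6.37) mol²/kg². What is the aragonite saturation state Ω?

Ω = 0.108

Ksp = 10^(−6.37) = 4.266×10^-7
Ω = [Ca²⁺][CO3²⁻]/Ksp = (5.42×10^-3)(0.00847×10^-3) / 4.266×10^-7 = 0.108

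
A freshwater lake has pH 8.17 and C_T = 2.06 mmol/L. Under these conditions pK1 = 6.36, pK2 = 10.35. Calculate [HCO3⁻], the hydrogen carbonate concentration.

[HCO3⁻] = 2.02 mmol/L

α₁ = 1 / (1 + [H⁺]/K1 + K2/[H⁺]) = 1 / (1 + 10^-1.81 + 10^-2.18)
   = 1 / (1 + 0.015488 + 0.0066069) = 1/1.0221 = 0.9784
[HCO3⁻] = α₁ × DIC = 0.9784 × 2.06 = 2.02 mmol/L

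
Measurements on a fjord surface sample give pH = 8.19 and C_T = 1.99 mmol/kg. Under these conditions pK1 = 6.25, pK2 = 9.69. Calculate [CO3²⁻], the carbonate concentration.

α₂ = 1 / (1 + [H⁺]/K2 + [H⁺]²/(K1K2)) = 1 / (1 + 10^+1.50 + 10^-0.44)
   = 1 / (1 + 31.623 + 0.36308) = 1/32.986 = 0.03032
[CO3²⁻] = α₂ × DIC = 0.03032 × 1.99 = 0.0603 mmol/kg

[CO3²⁻] = 0.0603 mmol/kg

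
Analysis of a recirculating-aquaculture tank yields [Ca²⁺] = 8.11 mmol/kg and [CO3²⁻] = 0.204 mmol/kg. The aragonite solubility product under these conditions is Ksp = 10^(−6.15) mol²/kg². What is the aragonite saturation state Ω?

Ω = 2.34

Ksp = 10^(−6.15) = 7.079×10^-7
Ω = [Ca²⁺][CO3²⁻]/Ksp = (8.11×10^-3)(0.204×10^-3) / 7.079×10^-7 = 2.34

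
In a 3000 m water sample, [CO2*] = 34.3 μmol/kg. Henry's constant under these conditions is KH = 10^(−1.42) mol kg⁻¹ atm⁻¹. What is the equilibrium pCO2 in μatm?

pCO2 = 902 μatm

KH = 10^(−1.42) = 3.802×10^-2 mol kg⁻¹ atm⁻¹
pCO2 = [CO2*]/KH = 34.3×10^-6 / 3.802×10^-2 = 9.02×10^-4 atm = 902 μatm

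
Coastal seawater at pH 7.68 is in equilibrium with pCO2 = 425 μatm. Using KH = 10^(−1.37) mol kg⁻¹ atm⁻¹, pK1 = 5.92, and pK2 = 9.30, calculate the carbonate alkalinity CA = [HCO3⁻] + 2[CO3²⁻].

CA = 1.09 mmol/kg

[CO2*] = KH · pCO2 = 10^(−1.37) × 425×10^-6 = 1.813×10^-5 mol/kg
α₀ = 1/(1 + K1/[H⁺] + K1K2/[H⁺]²) = 1/(1 + 10^+1.76 + 10^+0.14) = 0.01669
DIC = [CO2*]/α₀ = 1.813×10^-5 / 0.01669 = 1.086 mmol/kg
CA = (α₁ + 2α₂)·DIC = (0.9603 + 2×0.02304) × 1.086 = 1.09 mmol/kg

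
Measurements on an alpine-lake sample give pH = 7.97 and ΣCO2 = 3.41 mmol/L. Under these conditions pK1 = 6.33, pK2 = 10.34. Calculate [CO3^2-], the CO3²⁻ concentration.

α₂ = 1 / (1 + [H⁺]/K2 + [H⁺]²/(K1K2)) = 1 / (1 + 10^+2.37 + 10^+0.73)
   = 1 / (1 + 234.42 + 5.3703) = 1/240.79 = 0.004153
[CO3²⁻] = α₂ × DIC = 0.004153 × 3.41 = 0.0142 mmol/L = 14.2 μmol/L

[CO3²⁻] = 14.2 μmol/L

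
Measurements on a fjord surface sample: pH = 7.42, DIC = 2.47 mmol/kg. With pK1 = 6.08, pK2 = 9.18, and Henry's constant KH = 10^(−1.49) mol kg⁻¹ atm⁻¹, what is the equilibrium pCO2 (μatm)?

pCO2 = 3280 μatm

α₀ = 1 / (1 + K1/[H⁺] + K1K2/[H⁺]²) = 1 / (1 + 10^+1.34 + 10^-0.42)
   = 1 / (1 + 21.878 + 0.38019) = 1/23.258 = 0.04300
[CO2*] = α₀ × DIC = 0.04300 × 2.47 = 0.1062 mmol/kg
pCO2 = [CO2*]/KH = 1.062×10^-4 / 3.236×10^-2 = 3280 μatm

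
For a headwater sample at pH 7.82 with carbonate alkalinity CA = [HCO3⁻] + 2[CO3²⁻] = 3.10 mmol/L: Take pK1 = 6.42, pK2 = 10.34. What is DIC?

CA = [HCO3⁻] + 2[CO3²⁻] = (α₁ + 2α₂)·DIC
At pH 7.82: [H⁺]/K1 = 10^-1.40 = 0.039811, K2/[H⁺] = 10^-2.52 = 0.0030200
α₁ = 1/(1 + 0.039811 + 0.0030200) = 1/1.0428 = 0.9589; α₂ = α₁·K2/[H⁺] = 0.002896
α₁ + 2α₂ = 0.9647
DIC = CA / (α₁ + 2α₂) = 3.10 / 0.9647 = 3.21 mmol/L

DIC = 3.21 mmol/L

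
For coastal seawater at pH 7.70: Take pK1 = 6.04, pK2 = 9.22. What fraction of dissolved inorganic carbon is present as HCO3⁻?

α₁ = 0.951

α₁ = 1 / (1 + [H⁺]/K1 + K2/[H⁺]) = 1 / (1 + 10^-1.66 + 10^-1.52)
   = 1 / (1 + 0.021878 + 0.030200) = 1/1.0521 = 0.9505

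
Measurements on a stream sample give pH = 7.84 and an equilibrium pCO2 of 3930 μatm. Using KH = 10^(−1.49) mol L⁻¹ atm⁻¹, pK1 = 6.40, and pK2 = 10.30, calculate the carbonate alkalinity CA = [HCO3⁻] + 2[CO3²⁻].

CA = 3.53 mmol/L

[CO2*] = KH · pCO2 = 10^(−1.49) × 3930×10^-6 = 1.272×10^-4 mol/L
α₀ = 1/(1 + K1/[H⁺] + K1K2/[H⁺]²) = 1/(1 + 10^+1.44 + 10^-1.02) = 0.03492
DIC = [CO2*]/α₀ = 1.272×10^-4 / 0.03492 = 3.642 mmol/L
CA = (α₁ + 2α₂)·DIC = (0.9617 + 2×0.003335) × 3.642 = 3.53 mmol/L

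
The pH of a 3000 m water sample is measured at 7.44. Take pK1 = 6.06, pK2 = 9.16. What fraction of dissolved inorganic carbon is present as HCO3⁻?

α₁ = 0.943

α₁ = 1 / (1 + [H⁺]/K1 + K2/[H⁺]) = 1 / (1 + 10^-1.38 + 10^-1.72)
   = 1 / (1 + 0.041687 + 0.019055) = 1/1.0607 = 0.9427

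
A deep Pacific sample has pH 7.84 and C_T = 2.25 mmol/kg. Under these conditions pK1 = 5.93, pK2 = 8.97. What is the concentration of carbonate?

α₂ = 1 / (1 + [H⁺]/K2 + [H⁺]²/(K1K2)) = 1 / (1 + 10^+1.13 + 10^-0.78)
   = 1 / (1 + 13.490 + 0.16596) = 1/14.656 = 0.06823
[CO3²⁻] = α₂ × DIC = 0.06823 × 2.25 = 0.154 mmol/kg

[CO3²⁻] = 0.154 mmol/kg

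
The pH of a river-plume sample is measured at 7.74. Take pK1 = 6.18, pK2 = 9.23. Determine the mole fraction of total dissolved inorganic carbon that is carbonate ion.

α₂ = 1 / (1 + [H⁺]/K2 + [H⁺]²/(K1K2)) = 1 / (1 + 10^+1.49 + 10^-0.07)
   = 1 / (1 + 30.903 + 0.85114) = 1/32.754 = 0.03053

α₂ = 0.0305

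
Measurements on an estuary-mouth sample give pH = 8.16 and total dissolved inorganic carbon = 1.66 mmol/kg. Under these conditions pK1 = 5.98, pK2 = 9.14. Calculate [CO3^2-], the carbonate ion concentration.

[CO3²⁻] = 0.156 mmol/kg

α₂ = 1 / (1 + [H⁺]/K2 + [H⁺]²/(K1K2)) = 1 / (1 + 10^+0.98 + 10^-1.20)
   = 1 / (1 + 9.5499 + 0.063096) = 1/10.613 = 0.09422
[CO3²⁻] = α₂ × DIC = 0.09422 × 1.66 = 0.156 mmol/kg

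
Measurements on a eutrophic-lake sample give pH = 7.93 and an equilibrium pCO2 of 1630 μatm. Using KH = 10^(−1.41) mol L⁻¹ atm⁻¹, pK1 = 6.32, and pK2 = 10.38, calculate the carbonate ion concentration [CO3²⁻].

[CO3²⁻] = 9.17 μmol/L

[CO2*] = KH · pCO2 = 10^(−1.41) × 1630×10^-6 = 6.341×10^-5 mol/L
α₀ = 1/(1 + K1/[H⁺] + K1K2/[H⁺]²) = 1/(1 + 10^+1.61 + 10^-0.84) = 0.02388
DIC = [CO2*]/α₀ = 6.341×10^-5 / 0.02388 = 2.656 mmol/L
[CO3²⁻] = α₂·DIC; α₂ = 0.003451, so [CO3²⁻] = 0.003451 × 2.656 = 0.00917 mmol/L = 9.17 μmol/L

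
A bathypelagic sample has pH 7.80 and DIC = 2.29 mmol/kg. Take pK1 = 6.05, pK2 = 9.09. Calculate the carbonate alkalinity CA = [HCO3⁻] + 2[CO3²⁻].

CA = 2.36 mmol/kg

CA = [HCO3⁻] + 2[CO3²⁻] = (α₁ + 2α₂)·DIC
At pH 7.80: [H⁺]/K1 = 10^-1.75 = 0.017783, K2/[H⁺] = 10^-1.29 = 0.051286
α₁ = 1/(1 + 0.017783 + 0.051286) = 1/1.0691 = 0.9354; α₂ = α₁·K2/[H⁺] = 0.04797
α₁ + 2α₂ = 1.0313
CA = 1.0313 × 2.29 = 2.36 mmol/kg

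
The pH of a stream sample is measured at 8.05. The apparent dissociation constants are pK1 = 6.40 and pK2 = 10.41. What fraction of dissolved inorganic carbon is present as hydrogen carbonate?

α₁ = 1 / (1 + [H⁺]/K1 + K2/[H⁺]) = 1 / (1 + 10^-1.65 + 10^-2.36)
   = 1 / (1 + 0.022387 + 0.0043652) = 1/1.0268 = 0.9739

α₁ = 0.974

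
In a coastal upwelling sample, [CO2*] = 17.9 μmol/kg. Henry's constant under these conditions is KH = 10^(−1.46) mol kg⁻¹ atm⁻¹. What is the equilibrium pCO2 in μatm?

pCO2 = 516 μatm

KH = 10^(−1.46) = 3.467×10^-2 mol kg⁻¹ atm⁻¹
pCO2 = [CO2*]/KH = 17.9×10^-6 / 3.467×10^-2 = 5.16×10^-4 atm = 516 μatm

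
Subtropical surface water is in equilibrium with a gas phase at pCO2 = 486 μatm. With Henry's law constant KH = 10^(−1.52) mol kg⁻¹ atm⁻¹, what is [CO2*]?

[CO2*] = 14.7 μmol/kg

KH = 10^(−1.52) = 3.020×10^-2 mol kg⁻¹ atm⁻¹
[CO2*] = KH · pCO2 = 3.020×10^-2 × 486×10^-6 atm = 1.47×10^-5 mol/kg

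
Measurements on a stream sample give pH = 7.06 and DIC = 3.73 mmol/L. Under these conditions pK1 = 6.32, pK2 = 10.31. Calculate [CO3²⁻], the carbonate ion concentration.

α₂ = 1 / (1 + [H⁺]/K2 + [H⁺]²/(K1K2)) = 1 / (1 + 10^+3.25 + 10^+2.51)
   = 1 / (1 + 1778.3 + 323.59) = 1/2102.9 = 0.0004755
[CO3²⁻] = α₂ × DIC = 0.0004755 × 3.73 = 0.00177 mmol/L = 1.77 μmol/L

[CO3²⁻] = 1.77 μmol/L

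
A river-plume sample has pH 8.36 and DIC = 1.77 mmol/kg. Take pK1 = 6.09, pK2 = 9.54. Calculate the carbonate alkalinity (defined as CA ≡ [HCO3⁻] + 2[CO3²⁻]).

CA = [HCO3⁻] + 2[CO3²⁻] = (α₁ + 2α₂)·DIC
At pH 8.36: [H⁺]/K1 = 10^-2.27 = 0.0053703, K2/[H⁺] = 10^-1.18 = 0.066069
α₁ = 1/(1 + 0.0053703 + 0.066069) = 1/1.0714 = 0.9333; α₂ = α₁·K2/[H⁺] = 0.06166
α₁ + 2α₂ = 1.0567
CA = 1.0567 × 1.77 = 1.87 mmol/kg

CA = 1.87 mmol/kg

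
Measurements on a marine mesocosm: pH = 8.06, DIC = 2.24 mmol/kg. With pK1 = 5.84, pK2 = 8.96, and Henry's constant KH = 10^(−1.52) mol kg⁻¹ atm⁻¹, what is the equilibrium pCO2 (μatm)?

α₀ = 1 / (1 + K1/[H⁺] + K1K2/[H⁺]²) = 1 / (1 + 10^+2.22 + 10^+1.32)
   = 1 / (1 + 165.96 + 20.893) = 1/187.85 = 0.005323
[CO2*] = α₀ × DIC = 0.005323 × 2.24 = 0.01192 mmol/kg = 11.92 μmol/kg
pCO2 = [CO2*]/KH = 1.192×10^-5 / 3.020×10^-2 = 395 μatm

pCO2 = 395 μatm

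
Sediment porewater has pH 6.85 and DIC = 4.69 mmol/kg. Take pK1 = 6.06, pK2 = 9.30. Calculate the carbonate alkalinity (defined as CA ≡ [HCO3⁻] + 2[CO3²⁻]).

CA = 4.05 mmol/kg

CA = [HCO3⁻] + 2[CO3²⁻] = (α₁ + 2α₂)·DIC
At pH 6.85: [H⁺]/K1 = 10^-0.79 = 0.16218, K2/[H⁺] = 10^-2.45 = 0.0035481
α₁ = 1/(1 + 0.16218 + 0.0035481) = 1/1.1657 = 0.8578; α₂ = α₁·K2/[H⁺] = 0.003044
α₁ + 2α₂ = 0.8639
CA = 0.8639 × 4.69 = 4.05 mmol/kg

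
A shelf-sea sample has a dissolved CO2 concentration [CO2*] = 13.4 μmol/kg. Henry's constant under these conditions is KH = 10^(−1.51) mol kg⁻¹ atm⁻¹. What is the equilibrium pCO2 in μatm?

KH = 10^(−1.51) = 3.090×10^-2 mol kg⁻¹ atm⁻¹
pCO2 = [CO2*]/KH = 13.4×10^-6 / 3.090×10^-2 = 4.34×10^-4 atm = 434 μatm

pCO2 = 434 μatm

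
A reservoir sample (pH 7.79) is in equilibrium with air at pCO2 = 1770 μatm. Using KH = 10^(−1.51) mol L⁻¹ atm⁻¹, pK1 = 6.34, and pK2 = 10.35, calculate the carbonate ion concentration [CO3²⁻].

[CO3²⁻] = 4.25 μmol/L

[CO2*] = KH · pCO2 = 10^(−1.51) × 1770×10^-6 = 5.470×10^-5 mol/L
α₀ = 1/(1 + K1/[H⁺] + K1K2/[H⁺]²) = 1/(1 + 10^+1.45 + 10^-1.11) = 0.03417
DIC = [CO2*]/α₀ = 5.470×10^-5 / 0.03417 = 1.601 mmol/L
[CO3²⁻] = α₂·DIC; α₂ = 0.002653, so [CO3²⁻] = 0.002653 × 1.601 = 0.00425 mmol/L = 4.25 μmol/L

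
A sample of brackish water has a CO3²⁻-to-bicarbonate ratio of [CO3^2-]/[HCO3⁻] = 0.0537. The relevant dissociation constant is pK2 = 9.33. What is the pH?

From K2 = [H⁺][CO3^2-]/[HCO3⁻]:  pH = pK2 + log₁₀([CO3^2-]/[HCO3⁻])
log₁₀(0.0537) = -1.270
pH = 9.33 + (-1.270) = 8.06

pH = 8.06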